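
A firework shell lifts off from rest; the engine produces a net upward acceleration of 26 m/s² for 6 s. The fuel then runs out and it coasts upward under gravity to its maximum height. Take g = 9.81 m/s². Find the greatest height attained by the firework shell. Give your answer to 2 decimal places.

1708.37 m

Phase 1 (powered ascent): v₀ = 0 m/s, a = 26 m/s².
v = v₀ + at = 0 + (26)(6) = 156 m/s
Δx = v₀t + ½at² = 0·6 + 0.5·26·6² = 468 m

Phase 2 (coasting upward): v₀ = 156 m/s, a = -9.81 m/s².
v = v₀ + at → t = (0 − 156) / -9.81 = 15.9 s
v² = v₀² + 2aΔx → Δx = (0² − 156²)/(2·-9.81) = 1240 m
Maximum height = 468 + 1240 = 1710 m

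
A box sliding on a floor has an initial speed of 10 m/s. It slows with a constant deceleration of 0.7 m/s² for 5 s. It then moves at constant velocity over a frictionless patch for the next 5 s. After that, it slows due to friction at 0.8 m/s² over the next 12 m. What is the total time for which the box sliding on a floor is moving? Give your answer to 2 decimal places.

12.12 s

Phase 1 (decelerating): v₀ = 10.0 m/s, a = -0.7 m/s².
v = v₀ + at = 10.0 + (-0.7)(5) = 6.50 m/s
Δx = v₀t + ½at² = 10.0·5 + 0.5·-0.7·5² = 41.2 m

Phase 2 (constant speed): v₀ = 6.50 m/s, a = 0 m/s².
v = v₀ + at = 6.50 + (0)(5) = 6.50 m/s
Δx = v₀t + ½at² = 6.50·5 + 0.5·0·5² = 32.5 m

Phase 3 (decelerating): v₀ = 6.50 m/s, a = -0.8 m/s².
v² = v₀² + 2aΔx = 6.50² + 2·-0.8·12 = 23.0 → v = 4.80 m/s
t = (v − v₀)/a = (4.80 − 6.50)/-0.8 = 2.12 s
Total time = 5.00 + 5.00 + 2.12 = 12.1 s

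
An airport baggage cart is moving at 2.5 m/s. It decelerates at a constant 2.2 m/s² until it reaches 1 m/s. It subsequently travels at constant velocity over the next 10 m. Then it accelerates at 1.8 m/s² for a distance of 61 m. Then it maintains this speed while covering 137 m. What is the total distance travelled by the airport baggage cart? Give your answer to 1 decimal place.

Phase 1 (decelerating): v₀ = 2.50 m/s, a = -2.2 m/s².
v = v₀ + at → t = (1 − 2.50) / -2.2 = 0.682 s
v² = v₀² + 2aΔx → Δx = (1² − 2.50²)/(2·-2.2) = 1.19 m

Phase 2 (constant speed): v₀ = 1.00 m/s, a = 0 m/s².
Constant speed: t = d/v = 10/1.00 = 10.0 s

Phase 3 (accelerating): v₀ = 1.00 m/s, a = 1.8 m/s².
v² = v₀² + 2aΔx = 1.00² + 2·1.8·61 = 221 → v = 14.9 m/s
t = (v − v₀)/a = (14.9 − 1.00)/1.8 = 7.70 s

Phase 4 (constant speed): v₀ = 14.9 m/s, a = 0 m/s².
Constant speed: t = d/v = 137/14.9 = 9.22 s
Total distance = 1.19 + 10.0 + 61.0 + 137 = 209 m

209.2 m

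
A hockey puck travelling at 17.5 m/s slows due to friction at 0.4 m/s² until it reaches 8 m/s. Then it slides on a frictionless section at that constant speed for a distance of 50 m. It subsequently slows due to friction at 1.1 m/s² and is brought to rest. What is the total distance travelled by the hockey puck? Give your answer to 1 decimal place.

381.9 m

Phase 1 (decelerating): v₀ = 17.5 m/s, a = -0.4 m/s².
v = v₀ + at → t = (8 − 17.5) / -0.4 = 23.8 s
v² = v₀² + 2aΔx → Δx = (8² − 17.5²)/(2·-0.4) = 303 m

Phase 2 (constant speed): v₀ = 8.00 m/s, a = 0 m/s².
Constant speed: t = d/v = 50/8.00 = 6.25 s

Phase 3 (decelerating): v₀ = 8.00 m/s, a = -1.1 m/s².
v = v₀ + at → t = (0 − 8.00) / -1.1 = 7.27 s
v² = v₀² + 2aΔx → Δx = (0² − 8.00²)/(2·-1.1) = 29.1 m
Total distance = 303 + 50.0 + 29.1 = 382 m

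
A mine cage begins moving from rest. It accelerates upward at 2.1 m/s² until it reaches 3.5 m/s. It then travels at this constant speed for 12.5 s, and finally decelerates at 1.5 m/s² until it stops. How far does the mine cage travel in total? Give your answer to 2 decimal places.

Phase 1 (accelerating): v₀ = 0 m/s, a = 2.1 m/s².
v = v₀ + at → t = (3.5 − 0) / 2.1 = 1.67 s
v² = v₀² + 2aΔx → Δx = (3.5² − 0²)/(2·2.1) = 2.92 m

Phase 2 (constant speed): v₀ = 3.50 m/s, a = 0 m/s².
v = v₀ + at = 3.50 + (0)(12.5) = 3.50 m/s
Δx = v₀t + ½at² = 3.50·12.5 + 0.5·0·12.5² = 43.8 m

Phase 3 (decelerating): v₀ = 3.50 m/s, a = -1.5 m/s².
v = v₀ + at → t = (0 − 3.50) / -1.5 = 2.33 s
v² = v₀² + 2aΔx → Δx = (0² − 3.50²)/(2·-1.5) = 4.08 m
Total distance = 2.92 + 43.8 + 4.08 = 50.8 m

50.75 m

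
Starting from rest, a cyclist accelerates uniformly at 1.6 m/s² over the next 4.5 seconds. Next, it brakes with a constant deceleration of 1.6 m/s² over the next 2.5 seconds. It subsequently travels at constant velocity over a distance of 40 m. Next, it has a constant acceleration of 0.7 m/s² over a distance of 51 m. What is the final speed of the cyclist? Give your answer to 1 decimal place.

9.0 m/s

Phase 1 (accelerating): v₀ = 0 m/s, a = 1.6 m/s².
v = v₀ + at = 0 + (1.6)(4.5) = 7.20 m/s
Δx = v₀t + ½at² = 0·4.5 + 0.5·1.6·4.5² = 16.2 m

Phase 2 (decelerating): v₀ = 7.20 m/s, a = -1.6 m/s².
v = v₀ + at = 7.20 + (-1.6)(2.5) = 3.20 m/s
Δx = v₀t + ½at² = 7.20·2.5 + 0.5·-1.6·2.5² = 13.0 m

Phase 3 (constant speed): v₀ = 3.20 m/s, a = 0 m/s².
Constant speed: t = d/v = 40/3.20 = 12.5 s

Phase 4 (accelerating): v₀ = 3.20 m/s, a = 0.7 m/s².
v² = v₀² + 2aΔx = 3.20² + 2·0.7·51 = 81.6 → v = 9.04 m/s
t = (v − v₀)/a = (9.04 − 3.20)/0.7 = 8.34 s
Final speed = 9.04 m/s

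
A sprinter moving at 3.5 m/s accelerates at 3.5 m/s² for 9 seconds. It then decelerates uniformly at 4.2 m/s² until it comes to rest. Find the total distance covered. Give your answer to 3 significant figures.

319 m

Phase 1 (accelerating): v₀ = 3.50 m/s, a = 3.5 m/s².
v = v₀ + at = 3.50 + (3.5)(9) = 35.0 m/s
Δx = v₀t + ½at² = 3.50·9 + 0.5·3.5·9² = 173 m

Phase 2 (decelerating): v₀ = 35.0 m/s, a = -4.2 m/s².
v = v₀ + at → t = (0 − 35.0) / -4.2 = 8.33 s
v² = v₀² + 2aΔx → Δx = (0² − 35.0²)/(2·-4.2) = 146 m
Total distance = 173 + 146 = 319 m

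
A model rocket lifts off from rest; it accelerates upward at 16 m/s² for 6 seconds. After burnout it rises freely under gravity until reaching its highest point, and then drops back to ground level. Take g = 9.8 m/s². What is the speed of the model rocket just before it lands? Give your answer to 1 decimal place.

121.9 m/s

Phase 1 (powered ascent): v₀ = 0 m/s, a = 16 m/s².
v = v₀ + at = 0 + (16)(6) = 96.0 m/s
Δx = v₀t + ½at² = 0·6 + 0.5·16·6² = 288 m

Phase 2 (coasting upward): v₀ = 96.0 m/s, a = -9.8 m/s².
v = v₀ + at → t = (0 − 96.0) / -9.8 = 9.80 s
v² = v₀² + 2aΔx → Δx = (0² − 96.0²)/(2·-9.8) = 470 m

Phase 3 (free fall): v₀ = 0 m/s, a = -9.8 m/s².
Falls 758 m from rest: t = √(2·758/9.8) = 12.4 s; v = g·t = 122 m/s.
Impact speed = 122 m/s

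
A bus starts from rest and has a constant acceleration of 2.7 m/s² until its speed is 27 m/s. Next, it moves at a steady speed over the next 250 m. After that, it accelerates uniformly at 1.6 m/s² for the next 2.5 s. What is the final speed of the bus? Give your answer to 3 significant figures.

Phase 1 (accelerating): v₀ = 0 m/s, a = 2.7 m/s².
v = v₀ + at → t = (27 − 0) / 2.7 = 10.0 s
v² = v₀² + 2aΔx → Δx = (27² − 0²)/(2·2.7) = 135 m

Phase 2 (constant speed): v₀ = 27.0 m/s, a = 0 m/s².
Constant speed: t = d/v = 250/27.0 = 9.26 s

Phase 3 (accelerating): v₀ = 27.0 m/s, a = 1.6 m/s².
v = v₀ + at = 27.0 + (1.6)(2.5) = 31.0 m/s
Δx = v₀t + ½at² = 27.0·2.5 + 0.5·1.6·2.5² = 72.5 m
Final speed = 31.0 m/s

31.0 m/s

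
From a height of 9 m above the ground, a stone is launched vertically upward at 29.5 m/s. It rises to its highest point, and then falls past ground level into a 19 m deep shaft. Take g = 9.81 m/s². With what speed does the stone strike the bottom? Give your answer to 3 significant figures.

37.7 m/s

Phase 1 (rising): v₀ = 29.5 m/s, a = -9.81 m/s².
v = v₀ + at → t = (0 − 29.5) / -9.81 = 3.01 s
v² = v₀² + 2aΔx → Δx = (0² − 29.5²)/(2·-9.81) = 44.4 m

Phase 2 (falling): v₀ = 0 m/s, a = -9.81 m/s².
Falls 72.4 m from rest: t = √(2·72.4/9.81) = 3.84 s; v = g·t = 37.7 m/s.
Final speed = 37.7 m/s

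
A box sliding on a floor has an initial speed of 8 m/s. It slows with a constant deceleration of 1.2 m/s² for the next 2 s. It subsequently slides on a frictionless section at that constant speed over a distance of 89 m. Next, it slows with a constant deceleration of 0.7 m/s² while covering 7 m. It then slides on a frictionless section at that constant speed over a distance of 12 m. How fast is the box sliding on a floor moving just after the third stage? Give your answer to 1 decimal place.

4.6 m/s

Phase 1 (decelerating): v₀ = 8.00 m/s, a = -1.2 m/s².
v = v₀ + at = 8.00 + (-1.2)(2) = 5.60 m/s
Δx = v₀t + ½at² = 8.00·2 + 0.5·-1.2·2² = 13.6 m

Phase 2 (constant speed): v₀ = 5.60 m/s, a = 0 m/s².
Constant speed: t = d/v = 89/5.60 = 15.9 s

Phase 3 (decelerating): v₀ = 5.60 m/s, a = -0.7 m/s².
v² = v₀² + 2aΔx = 5.60² + 2·-0.7·7 = 21.6 → v = 4.64 m/s
t = (v − v₀)/a = (4.64 − 5.60)/-0.7 = 1.37 s
Speed at end of phase 3 = 4.64 m/s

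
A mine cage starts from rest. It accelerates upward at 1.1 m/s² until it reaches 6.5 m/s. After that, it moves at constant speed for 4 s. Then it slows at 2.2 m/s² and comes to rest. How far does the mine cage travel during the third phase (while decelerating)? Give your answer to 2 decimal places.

9.60 m

Phase 1 (accelerating): v₀ = 0 m/s, a = 1.1 m/s².
v = v₀ + at → t = (6.5 − 0) / 1.1 = 5.91 s
v² = v₀² + 2aΔx → Δx = (6.5² − 0²)/(2·1.1) = 19.2 m

Phase 2 (constant speed): v₀ = 6.50 m/s, a = 0 m/s².
v = v₀ + at = 6.50 + (0)(4) = 6.50 m/s
Δx = v₀t + ½at² = 6.50·4 + 0.5·0·4² = 26.0 m

Phase 3 (decelerating): v₀ = 6.50 m/s, a = -2.2 m/s².
v = v₀ + at → t = (0 − 6.50) / -2.2 = 2.95 s
v² = v₀² + 2aΔx → Δx = (0² − 6.50²)/(2·-2.2) = 9.60 m
Distance in phase 3 = 9.60 m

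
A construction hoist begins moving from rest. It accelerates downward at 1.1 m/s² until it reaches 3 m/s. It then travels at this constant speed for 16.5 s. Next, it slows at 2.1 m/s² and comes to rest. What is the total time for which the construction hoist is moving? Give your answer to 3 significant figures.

Phase 1 (accelerating): v₀ = 0 m/s, a = 1.1 m/s².
v = v₀ + at → t = (3 − 0) / 1.1 = 2.73 s
v² = v₀² + 2aΔx → Δx = (3² − 0²)/(2·1.1) = 4.09 m

Phase 2 (constant speed): v₀ = 3.00 m/s, a = 0 m/s².
v = v₀ + at = 3.00 + (0)(16.5) = 3.00 m/s
Δx = v₀t + ½at² = 3.00·16.5 + 0.5·0·16.5² = 49.5 m

Phase 3 (decelerating): v₀ = 3.00 m/s, a = -2.1 m/s².
v = v₀ + at → t = (0 − 3.00) / -2.1 = 1.43 s
v² = v₀² + 2aΔx → Δx = (0² − 3.00²)/(2·-2.1) = 2.14 m
Total time = 2.73 + 16.5 + 1.43 = 20.7 s

20.7 s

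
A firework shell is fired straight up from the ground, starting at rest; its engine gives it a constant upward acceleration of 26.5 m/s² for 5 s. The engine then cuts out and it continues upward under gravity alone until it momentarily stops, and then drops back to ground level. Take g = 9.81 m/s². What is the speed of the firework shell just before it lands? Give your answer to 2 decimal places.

Phase 1 (powered ascent): v₀ = 0 m/s, a = 26.5 m/s².
v = v₀ + at = 0 + (26.5)(5) = 132 m/s
Δx = v₀t + ½at² = 0·5 + 0.5·26.5·5² = 331 m

Phase 2 (coasting upward): v₀ = 132 m/s, a = -9.81 m/s².
v = v₀ + at → t = (0 − 132) / -9.81 = 13.5 s
v² = v₀² + 2aΔx → Δx = (0² − 132²)/(2·-9.81) = 895 m

Phase 3 (free fall): v₀ = 0 m/s, a = -9.81 m/s².
Falls 1230 m from rest: t = √(2·1230/9.81) = 15.8 s; v = g·t = 155 m/s.
Impact speed = 155 m/s

155.10 m/s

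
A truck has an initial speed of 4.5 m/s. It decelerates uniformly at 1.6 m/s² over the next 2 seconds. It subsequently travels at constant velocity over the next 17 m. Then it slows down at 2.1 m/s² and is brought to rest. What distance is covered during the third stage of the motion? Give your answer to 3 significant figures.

0.402 m

Phase 1 (decelerating): v₀ = 4.50 m/s, a = -1.6 m/s².
v = v₀ + at = 4.50 + (-1.6)(2) = 1.30 m/s
Δx = v₀t + ½at² = 4.50·2 + 0.5·-1.6·2² = 5.80 m

Phase 2 (constant speed): v₀ = 1.30 m/s, a = 0 m/s².
Constant speed: t = d/v = 17/1.30 = 13.1 s

Phase 3 (decelerating): v₀ = 1.30 m/s, a = -2.1 m/s².
v = v₀ + at → t = (0 − 1.30) / -2.1 = 0.619 s
v² = v₀² + 2aΔx → Δx = (0² − 1.30²)/(2·-2.1) = 0.402 m
Distance in phase 3 = 0.402 m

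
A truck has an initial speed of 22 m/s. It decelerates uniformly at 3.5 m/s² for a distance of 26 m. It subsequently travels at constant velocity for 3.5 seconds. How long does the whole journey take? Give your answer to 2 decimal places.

4.82 s

Phase 1 (decelerating): v₀ = 22.0 m/s, a = -3.5 m/s².
v² = v₀² + 2aΔx = 22.0² + 2·-3.5·26 = 302 → v = 17.4 m/s
t = (v − v₀)/a = (17.4 − 22.0)/-3.5 = 1.32 s

Phase 2 (constant speed): v₀ = 17.4 m/s, a = 0 m/s².
v = v₀ + at = 17.4 + (0)(3.5) = 17.4 m/s
Δx = v₀t + ½at² = 17.4·3.5 + 0.5·0·3.5² = 60.8 m
Total time = 1.32 + 3.50 = 4.82 s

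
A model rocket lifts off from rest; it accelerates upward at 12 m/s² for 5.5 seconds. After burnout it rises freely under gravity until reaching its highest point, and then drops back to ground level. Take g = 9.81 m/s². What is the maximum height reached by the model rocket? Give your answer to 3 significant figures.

Phase 1 (powered ascent): v₀ = 0 m/s, a = 12 m/s².
v = v₀ + at = 0 + (12)(5.5) = 66.0 m/s
Δx = v₀t + ½at² = 0·5.5 + 0.5·12·5.5² = 182 m

Phase 2 (coasting upward): v₀ = 66.0 m/s, a = -9.81 m/s².
v = v₀ + at → t = (0 − 66.0) / -9.81 = 6.73 s
v² = v₀² + 2aΔx → Δx = (0² − 66.0²)/(2·-9.81) = 222 m
Maximum height = 182 + 222 = 404 m

404 m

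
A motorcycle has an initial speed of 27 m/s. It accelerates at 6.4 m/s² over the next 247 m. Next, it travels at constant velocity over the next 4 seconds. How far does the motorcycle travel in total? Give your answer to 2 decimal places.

Phase 1 (accelerating): v₀ = 27.0 m/s, a = 6.4 m/s².
v² = v₀² + 2aΔx = 27.0² + 2·6.4·247 = 3890 → v = 62.4 m/s
t = (v − v₀)/a = (62.4 − 27.0)/6.4 = 5.53 s

Phase 2 (constant speed): v₀ = 62.4 m/s, a = 0 m/s².
v = v₀ + at = 62.4 + (0)(4) = 62.4 m/s
Δx = v₀t + ½at² = 62.4·4 + 0.5·0·4² = 249 m
Total distance = 247 + 249 = 496 m

496.50 m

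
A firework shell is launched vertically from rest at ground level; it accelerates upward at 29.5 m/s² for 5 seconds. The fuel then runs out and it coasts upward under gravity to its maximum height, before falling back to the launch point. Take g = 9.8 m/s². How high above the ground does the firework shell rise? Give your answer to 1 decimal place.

1478.8 m

Phase 1 (powered ascent): v₀ = 0 m/s, a = 29.5 m/s².
v = v₀ + at = 0 + (29.5)(5) = 148 m/s
Δx = v₀t + ½at² = 0·5 + 0.5·29.5·5² = 369 m

Phase 2 (coasting upward): v₀ = 148 m/s, a = -9.8 m/s².
v = v₀ + at → t = (0 − 148) / -9.8 = 15.1 s
v² = v₀² + 2aΔx → Δx = (0² − 148²)/(2·-9.8) = 1110 m
Maximum height = 369 + 1110 = 1480 m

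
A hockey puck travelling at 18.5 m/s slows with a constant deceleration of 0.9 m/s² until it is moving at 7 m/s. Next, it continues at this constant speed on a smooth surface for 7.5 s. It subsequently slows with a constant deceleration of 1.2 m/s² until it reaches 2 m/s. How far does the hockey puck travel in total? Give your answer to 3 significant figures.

Phase 1 (decelerating): v₀ = 18.5 m/s, a = -0.9 m/s².
v = v₀ + at → t = (7 − 18.5) / -0.9 = 12.8 s
v² = v₀² + 2aΔx → Δx = (7² − 18.5²)/(2·-0.9) = 163 m

Phase 2 (constant speed): v₀ = 7.00 m/s, a = 0 m/s².
v = v₀ + at = 7.00 + (0)(7.5) = 7.00 m/s
Δx = v₀t + ½at² = 7.00·7.5 + 0.5·0·7.5² = 52.5 m

Phase 3 (decelerating): v₀ = 7.00 m/s, a = -1.2 m/s².
v = v₀ + at → t = (2 − 7.00) / -1.2 = 4.17 s
v² = v₀² + 2aΔx → Δx = (2² − 7.00²)/(2·-1.2) = 18.8 m
Total distance = 163 + 52.5 + 18.8 = 234 m

234 m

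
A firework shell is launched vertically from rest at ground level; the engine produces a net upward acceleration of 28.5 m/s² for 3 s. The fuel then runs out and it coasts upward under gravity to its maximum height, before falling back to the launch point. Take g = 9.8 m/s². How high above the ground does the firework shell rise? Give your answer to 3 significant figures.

Phase 1 (powered ascent): v₀ = 0 m/s, a = 28.5 m/s².
v = v₀ + at = 0 + (28.5)(3) = 85.5 m/s
Δx = v₀t + ½at² = 0·3 + 0.5·28.5·3² = 128 m

Phase 2 (coasting upward): v₀ = 85.5 m/s, a = -9.8 m/s².
v = v₀ + at → t = (0 − 85.5) / -9.8 = 8.72 s
v² = v₀² + 2aΔx → Δx = (0² − 85.5²)/(2·-9.8) = 373 m
Maximum height = 128 + 373 = 501 m

501 m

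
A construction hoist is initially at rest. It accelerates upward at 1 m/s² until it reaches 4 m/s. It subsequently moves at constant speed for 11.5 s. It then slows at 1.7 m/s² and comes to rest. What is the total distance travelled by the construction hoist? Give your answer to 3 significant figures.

Phase 1 (accelerating): v₀ = 0 m/s, a = 1 m/s².
v = v₀ + at → t = (4 − 0) / 1 = 4.00 s
v² = v₀² + 2aΔx → Δx = (4² − 0²)/(2·1) = 8.00 m

Phase 2 (constant speed): v₀ = 4.00 m/s, a = 0 m/s².
v = v₀ + at = 4.00 + (0)(11.5) = 4.00 m/s
Δx = v₀t + ½at² = 4.00·11.5 + 0.5·0·11.5² = 46.0 m

Phase 3 (decelerating): v₀ = 4.00 m/s, a = -1.7 m/s².
v = v₀ + at → t = (0 − 4.00) / -1.7 = 2.35 s
v² = v₀² + 2aΔx → Δx = (0² − 4.00²)/(2·-1.7) = 4.71 m
Total distance = 8.00 + 46.0 + 4.71 = 58.7 m

58.7 m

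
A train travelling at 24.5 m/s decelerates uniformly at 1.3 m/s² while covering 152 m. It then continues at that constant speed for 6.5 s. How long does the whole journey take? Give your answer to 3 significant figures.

14.3 s

Phase 1 (decelerating): v₀ = 24.5 m/s, a = -1.3 m/s².
v² = v₀² + 2aΔx = 24.5² + 2·-1.3·152 = 205 → v = 14.3 m/s
t = (v − v₀)/a = (14.3 − 24.5)/-1.3 = 7.83 s

Phase 2 (constant speed): v₀ = 14.3 m/s, a = 0 m/s².
v = v₀ + at = 14.3 + (0)(6.5) = 14.3 m/s
Δx = v₀t + ½at² = 14.3·6.5 + 0.5·0·6.5² = 93.1 m
Total time = 7.83 + 6.50 = 14.3 s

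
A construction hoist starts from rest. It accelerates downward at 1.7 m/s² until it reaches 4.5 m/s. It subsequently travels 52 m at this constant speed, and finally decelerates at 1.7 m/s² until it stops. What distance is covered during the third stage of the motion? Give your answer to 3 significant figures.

Phase 1 (accelerating): v₀ = 0 m/s, a = 1.7 m/s².
v = v₀ + at → t = (4.5 − 0) / 1.7 = 2.65 s
v² = v₀² + 2aΔx → Δx = (4.5² − 0²)/(2·1.7) = 5.96 m

Phase 2 (constant speed): v₀ = 4.50 m/s, a = 0 m/s².
Constant speed: t = d/v = 52/4.50 = 11.6 s

Phase 3 (decelerating): v₀ = 4.50 m/s, a = -1.7 m/s².
v = v₀ + at → t = (0 − 4.50) / -1.7 = 2.65 s
v² = v₀² + 2aΔx → Δx = (0² − 4.50²)/(2·-1.7) = 5.96 m
Distance in phase 3 = 5.96 m

5.96 m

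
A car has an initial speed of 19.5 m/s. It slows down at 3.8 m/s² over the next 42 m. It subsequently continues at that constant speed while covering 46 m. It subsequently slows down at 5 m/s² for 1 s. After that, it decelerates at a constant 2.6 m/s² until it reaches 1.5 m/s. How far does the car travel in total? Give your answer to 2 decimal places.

94.40 m

Phase 1 (decelerating): v₀ = 19.5 m/s, a = -3.8 m/s².
v² = v₀² + 2aΔx = 19.5² + 2·-3.8·42 = 61.1 → v = 7.81 m/s
t = (v − v₀)/a = (7.81 − 19.5)/-3.8 = 3.08 s

Phase 2 (constant speed): v₀ = 7.81 m/s, a = 0 m/s².
Constant speed: t = d/v = 46/7.81 = 5.89 s

Phase 3 (decelerating): v₀ = 7.81 m/s, a = -5 m/s².
v = v₀ + at = 7.81 + (-5)(1) = 2.81 m/s
Δx = v₀t + ½at² = 7.81·1 + 0.5·-5·1² = 5.31 m

Phase 4 (decelerating): v₀ = 2.81 m/s, a = -2.6 m/s².
v = v₀ + at → t = (1.5 − 2.81) / -2.6 = 0.505 s
v² = v₀² + 2aΔx → Δx = (1.5² − 2.81²)/(2·-2.6) = 1.09 m
Total distance = 42.0 + 46.0 + 5.31 + 1.09 = 94.4 m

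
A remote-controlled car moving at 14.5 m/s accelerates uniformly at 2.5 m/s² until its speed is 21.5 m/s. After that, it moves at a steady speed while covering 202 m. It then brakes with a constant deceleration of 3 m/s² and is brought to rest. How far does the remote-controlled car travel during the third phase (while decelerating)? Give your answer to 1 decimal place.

Phase 1 (accelerating): v₀ = 14.5 m/s, a = 2.5 m/s².
v = v₀ + at → t = (21.5 − 14.5) / 2.5 = 2.80 s
v² = v₀² + 2aΔx → Δx = (21.5² − 14.5²)/(2·2.5) = 50.4 m

Phase 2 (constant speed): v₀ = 21.5 m/s, a = 0 m/s².
Constant speed: t = d/v = 202/21.5 = 9.40 s

Phase 3 (decelerating): v₀ = 21.5 m/s, a = -3 m/s².
v = v₀ + at → t = (0 − 21.5) / -3 = 7.17 s
v² = v₀² + 2aΔx → Δx = (0² − 21.5²)/(2·-3) = 77.0 m
Distance in phase 3 = 77.0 m

77.0 m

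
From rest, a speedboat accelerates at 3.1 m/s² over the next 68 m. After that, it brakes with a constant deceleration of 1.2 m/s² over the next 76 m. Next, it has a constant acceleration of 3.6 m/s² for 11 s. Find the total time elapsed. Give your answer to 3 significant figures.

21.8 s

Phase 1 (accelerating): v₀ = 0 m/s, a = 3.1 m/s².
v² = v₀² + 2aΔx = 0² + 2·3.1·68 = 422 → v = 20.5 m/s
t = (v − v₀)/a = (20.5 − 0)/3.1 = 6.62 s

Phase 2 (decelerating): v₀ = 20.5 m/s, a = -1.2 m/s².
v² = v₀² + 2aΔx = 20.5² + 2·-1.2·76 = 239 → v = 15.5 m/s
t = (v − v₀)/a = (15.5 − 20.5)/-1.2 = 4.22 s

Phase 3 (accelerating): v₀ = 15.5 m/s, a = 3.6 m/s².
v = v₀ + at = 15.5 + (3.6)(11) = 55.1 m/s
Δx = v₀t + ½at² = 15.5·11 + 0.5·3.6·11² = 388 m
Total time = 6.62 + 4.22 + 11.0 = 21.8 s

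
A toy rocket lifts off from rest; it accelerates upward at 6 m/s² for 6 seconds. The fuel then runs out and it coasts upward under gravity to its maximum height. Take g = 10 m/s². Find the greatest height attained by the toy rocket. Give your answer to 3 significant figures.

Phase 1 (powered ascent): v₀ = 0 m/s, a = 6 m/s².
v = v₀ + at = 0 + (6)(6) = 36.0 m/s
Δx = v₀t + ½at² = 0·6 + 0.5·6·6² = 108 m

Phase 2 (coasting upward): v₀ = 36.0 m/s, a = -10 m/s².
v = v₀ + at → t = (0 − 36.0) / -10 = 3.60 s
v² = v₀² + 2aΔx → Δx = (0² − 36.0²)/(2·-10) = 64.8 m
Maximum height = 108 + 64.8 = 173 m

173 m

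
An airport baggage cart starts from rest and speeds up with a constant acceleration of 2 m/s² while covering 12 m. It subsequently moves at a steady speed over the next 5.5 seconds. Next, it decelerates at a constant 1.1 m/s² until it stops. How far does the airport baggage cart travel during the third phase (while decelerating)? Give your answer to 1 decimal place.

21.8 m

Phase 1 (accelerating): v₀ = 0 m/s, a = 2 m/s².
v² = v₀² + 2aΔx = 0² + 2·2·12 = 48.0 → v = 6.93 m/s
t = (v − v₀)/a = (6.93 − 0)/2 = 3.46 s

Phase 2 (constant speed): v₀ = 6.93 m/s, a = 0 m/s².
v = v₀ + at = 6.93 + (0)(5.5) = 6.93 m/s
Δx = v₀t + ½at² = 6.93·5.5 + 0.5·0·5.5² = 38.1 m

Phase 3 (decelerating): v₀ = 6.93 m/s, a = -1.1 m/s².
v = v₀ + at → t = (0 − 6.93) / -1.1 = 6.30 s
v² = v₀² + 2aΔx → Δx = (0² − 6.93²)/(2·-1.1) = 21.8 m
Distance in phase 3 = 21.8 m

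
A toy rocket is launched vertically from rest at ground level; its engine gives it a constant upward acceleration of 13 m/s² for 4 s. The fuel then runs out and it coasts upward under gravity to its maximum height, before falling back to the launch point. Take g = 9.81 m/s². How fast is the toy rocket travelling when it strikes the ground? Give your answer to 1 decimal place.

Phase 1 (powered ascent): v₀ = 0 m/s, a = 13 m/s².
v = v₀ + at = 0 + (13)(4) = 52.0 m/s
Δx = v₀t + ½at² = 0·4 + 0.5·13·4² = 104 m

Phase 2 (coasting upward): v₀ = 52.0 m/s, a = -9.81 m/s².
v = v₀ + at → t = (0 − 52.0) / -9.81 = 5.30 s
v² = v₀² + 2aΔx → Δx = (0² − 52.0²)/(2·-9.81) = 138 m

Phase 3 (free fall): v₀ = 0 m/s, a = -9.81 m/s².
Falls 242 m from rest: t = √(2·242/9.81) = 7.02 s; v = g·t = 68.9 m/s.
Impact speed = 68.9 m/s

68.9 m/s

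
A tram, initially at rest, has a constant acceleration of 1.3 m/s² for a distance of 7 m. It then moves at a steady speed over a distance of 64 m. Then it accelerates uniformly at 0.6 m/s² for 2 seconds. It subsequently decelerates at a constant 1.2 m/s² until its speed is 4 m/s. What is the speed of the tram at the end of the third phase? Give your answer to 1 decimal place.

5.5 m/s

Phase 1 (accelerating): v₀ = 0 m/s, a = 1.3 m/s².
v² = v₀² + 2aΔx = 0² + 2·1.3·7 = 18.2 → v = 4.27 m/s
t = (v − v₀)/a = (4.27 − 0)/1.3 = 3.28 s

Phase 2 (constant speed): v₀ = 4.27 m/s, a = 0 m/s².
Constant speed: t = d/v = 64/4.27 = 15.0 s

Phase 3 (accelerating): v₀ = 4.27 m/s, a = 0.6 m/s².
v = v₀ + at = 4.27 + (0.6)(2) = 5.47 m/s
Δx = v₀t + ½at² = 4.27·2 + 0.5·0.6·2² = 9.73 m
Speed at end of phase 3 = 5.47 m/s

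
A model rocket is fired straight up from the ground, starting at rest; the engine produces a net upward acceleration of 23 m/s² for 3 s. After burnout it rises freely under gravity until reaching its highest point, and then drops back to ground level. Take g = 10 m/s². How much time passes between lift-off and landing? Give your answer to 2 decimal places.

Phase 1 (powered ascent): v₀ = 0 m/s, a = 23 m/s².
v = v₀ + at = 0 + (23)(3) = 69.0 m/s
Δx = v₀t + ½at² = 0·3 + 0.5·23·3² = 104 m

Phase 2 (coasting upward): v₀ = 69.0 m/s, a = -10 m/s².
v = v₀ + at → t = (0 − 69.0) / -10 = 6.90 s
v² = v₀² + 2aΔx → Δx = (0² − 69.0²)/(2·-10) = 238 m

Phase 3 (free fall): v₀ = 0 m/s, a = -10 m/s².
Falls 342 m from rest: t = √(2·342/10) = 8.26 s; v = g·t = 82.6 m/s.
Total time = 3.00 + 6.90 + 8.26 = 18.2 s

18.16 s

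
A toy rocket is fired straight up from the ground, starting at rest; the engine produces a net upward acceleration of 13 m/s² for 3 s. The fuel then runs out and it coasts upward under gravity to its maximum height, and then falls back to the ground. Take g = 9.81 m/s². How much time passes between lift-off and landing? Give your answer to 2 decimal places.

Phase 1 (powered ascent): v₀ = 0 m/s, a = 13 m/s².
v = v₀ + at = 0 + (13)(3) = 39.0 m/s
Δx = v₀t + ½at² = 0·3 + 0.5·13·3² = 58.5 m

Phase 2 (coasting upward): v₀ = 39.0 m/s, a = -9.81 m/s².
v = v₀ + at → t = (0 − 39.0) / -9.81 = 3.98 s
v² = v₀² + 2aΔx → Δx = (0² − 39.0²)/(2·-9.81) = 77.5 m

Phase 3 (free fall): v₀ = 0 m/s, a = -9.81 m/s².
Falls 136 m from rest: t = √(2·136/9.81) = 5.27 s; v = g·t = 51.7 m/s.
Total time = 3.00 + 3.98 + 5.27 = 12.2 s

12.24 s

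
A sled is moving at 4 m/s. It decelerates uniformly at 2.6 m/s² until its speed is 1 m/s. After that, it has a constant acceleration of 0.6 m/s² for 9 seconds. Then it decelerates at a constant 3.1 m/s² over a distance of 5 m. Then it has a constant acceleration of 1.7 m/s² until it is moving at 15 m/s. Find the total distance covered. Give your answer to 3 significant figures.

104 m

Phase 1 (decelerating): v₀ = 4.00 m/s, a = -2.6 m/s².
v = v₀ + at → t = (1 − 4.00) / -2.6 = 1.15 s
v² = v₀² + 2aΔx → Δx = (1² − 4.00²)/(2·-2.6) = 2.88 m

Phase 2 (accelerating): v₀ = 1.00 m/s, a = 0.6 m/s².
v = v₀ + at = 1.00 + (0.6)(9) = 6.40 m/s
Δx = v₀t + ½at² = 1.00·9 + 0.5·0.6·9² = 33.3 m

Phase 3 (decelerating): v₀ = 6.40 m/s, a = -3.1 m/s².
v² = v₀² + 2aΔx = 6.40² + 2·-3.1·5 = 9.96 → v = 3.16 m/s
t = (v − v₀)/a = (3.16 − 6.40)/-3.1 = 1.05 s

Phase 4 (accelerating): v₀ = 3.16 m/s, a = 1.7 m/s².
v = v₀ + at → t = (15 − 3.16) / 1.7 = 6.97 s
v² = v₀² + 2aΔx → Δx = (15² − 3.16²)/(2·1.7) = 63.2 m
Total distance = 2.88 + 33.3 + 5.00 + 63.2 = 104 m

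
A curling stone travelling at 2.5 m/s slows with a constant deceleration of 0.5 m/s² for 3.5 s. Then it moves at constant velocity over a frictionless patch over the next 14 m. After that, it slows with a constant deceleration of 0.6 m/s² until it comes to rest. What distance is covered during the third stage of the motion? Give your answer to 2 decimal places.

0.47 m

Phase 1 (decelerating): v₀ = 2.50 m/s, a = -0.5 m/s².
v = v₀ + at = 2.50 + (-0.5)(3.5) = 0.750 m/s
Δx = v₀t + ½at² = 2.50·3.5 + 0.5·-0.5·3.5² = 5.69 m

Phase 2 (constant speed): v₀ = 0.750 m/s, a = 0 m/s².
Constant speed: t = d/v = 14/0.750 = 18.7 s

Phase 3 (decelerating): v₀ = 0.750 m/s, a = -0.6 m/s².
v = v₀ + at → t = (0 − 0.750) / -0.6 = 1.25 s
v² = v₀² + 2aΔx → Δx = (0² − 0.750²)/(2·-0.6) = 0.469 m
Distance in phase 3 = 0.469 m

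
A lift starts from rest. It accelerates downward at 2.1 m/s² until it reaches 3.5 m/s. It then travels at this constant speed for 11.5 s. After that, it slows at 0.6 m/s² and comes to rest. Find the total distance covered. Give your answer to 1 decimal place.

53.4 m

Phase 1 (accelerating): v₀ = 0 m/s, a = 2.1 m/s².
v = v₀ + at → t = (3.5 − 0) / 2.1 = 1.67 s
v² = v₀² + 2aΔx → Δx = (3.5² − 0²)/(2·2.1) = 2.92 m

Phase 2 (constant speed): v₀ = 3.50 m/s, a = 0 m/s².
v = v₀ + at = 3.50 + (0)(11.5) = 3.50 m/s
Δx = v₀t + ½at² = 3.50·11.5 + 0.5·0·11.5² = 40.2 m

Phase 3 (decelerating): v₀ = 3.50 m/s, a = -0.6 m/s².
v = v₀ + at → t = (0 − 3.50) / -0.6 = 5.83 s
v² = v₀² + 2aΔx → Δx = (0² − 3.50²)/(2·-0.6) = 10.2 m
Total distance = 2.92 + 40.2 + 10.2 = 53.4 m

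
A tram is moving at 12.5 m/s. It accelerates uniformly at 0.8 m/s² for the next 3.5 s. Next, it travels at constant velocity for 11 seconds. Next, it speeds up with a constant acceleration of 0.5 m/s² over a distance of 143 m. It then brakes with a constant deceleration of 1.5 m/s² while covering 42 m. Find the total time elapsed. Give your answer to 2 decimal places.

25.12 s

Phase 1 (accelerating): v₀ = 12.5 m/s, a = 0.8 m/s².
v = v₀ + at = 12.5 + (0.8)(3.5) = 15.3 m/s
Δx = v₀t + ½at² = 12.5·3.5 + 0.5·0.8·3.5² = 48.6 m

Phase 2 (constant speed): v₀ = 15.3 m/s, a = 0 m/s².
v = v₀ + at = 15.3 + (0)(11) = 15.3 m/s
Δx = v₀t + ½at² = 15.3·11 + 0.5·0·11² = 168 m

Phase 3 (accelerating): v₀ = 15.3 m/s, a = 0.5 m/s².
v² = v₀² + 2aΔx = 15.3² + 2·0.5·143 = 377 → v = 19.4 m/s
t = (v − v₀)/a = (19.4 − 15.3)/0.5 = 8.24 s

Phase 4 (decelerating): v₀ = 19.4 m/s, a = -1.5 m/s².
v² = v₀² + 2aΔx = 19.4² + 2·-1.5·42 = 251 → v = 15.8 m/s
t = (v − v₀)/a = (15.8 − 19.4)/-1.5 = 2.38 s
Total time = 3.50 + 11.0 + 8.24 + 2.38 = 25.1 s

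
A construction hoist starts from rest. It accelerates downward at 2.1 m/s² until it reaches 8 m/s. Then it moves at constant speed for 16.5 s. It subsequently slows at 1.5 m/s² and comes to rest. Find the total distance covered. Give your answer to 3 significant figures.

Phase 1 (accelerating): v₀ = 0 m/s, a = 2.1 m/s².
v = v₀ + at → t = (8 − 0) / 2.1 = 3.81 s
v² = v₀² + 2aΔx → Δx = (8² − 0²)/(2·2.1) = 15.2 m

Phase 2 (constant speed): v₀ = 8.00 m/s, a = 0 m/s².
v = v₀ + at = 8.00 + (0)(16.5) = 8.00 m/s
Δx = v₀t + ½at² = 8.00·16.5 + 0.5·0·16.5² = 132 m

Phase 3 (decelerating): v₀ = 8.00 m/s, a = -1.5 m/s².
v = v₀ + at → t = (0 − 8.00) / -1.5 = 5.33 s
v² = v₀² + 2aΔx → Δx = (0² − 8.00²)/(2·-1.5) = 21.3 m
Total distance = 15.2 + 132 + 21.3 = 169 m

169 m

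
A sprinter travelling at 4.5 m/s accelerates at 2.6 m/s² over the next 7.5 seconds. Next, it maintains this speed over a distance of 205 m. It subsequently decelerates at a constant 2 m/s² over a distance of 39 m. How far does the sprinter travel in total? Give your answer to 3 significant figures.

Phase 1 (accelerating): v₀ = 4.50 m/s, a = 2.6 m/s².
v = v₀ + at = 4.50 + (2.6)(7.5) = 24.0 m/s
Δx = v₀t + ½at² = 4.50·7.5 + 0.5·2.6·7.5² = 107 m

Phase 2 (constant speed): v₀ = 24.0 m/s, a = 0 m/s².
Constant speed: t = d/v = 205/24.0 = 8.54 s

Phase 3 (decelerating): v₀ = 24.0 m/s, a = -2 m/s².
v² = v₀² + 2aΔx = 24.0² + 2·-2·39 = 420 → v = 20.5 m/s
t = (v − v₀)/a = (20.5 − 24.0)/-2 = 1.75 s
Total distance = 107 + 205 + 39.0 = 351 m

351 m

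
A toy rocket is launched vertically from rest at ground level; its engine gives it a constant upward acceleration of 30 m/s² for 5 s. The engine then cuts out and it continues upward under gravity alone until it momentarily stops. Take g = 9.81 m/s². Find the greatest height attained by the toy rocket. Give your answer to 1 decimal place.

1521.8 m

Phase 1 (powered ascent): v₀ = 0 m/s, a = 30 m/s².
v = v₀ + at = 0 + (30)(5) = 150 m/s
Δx = v₀t + ½at² = 0·5 + 0.5·30·5² = 375 m

Phase 2 (coasting upward): v₀ = 150 m/s, a = -9.81 m/s².
v = v₀ + at → t = (0 − 150) / -9.81 = 15.3 s
v² = v₀² + 2aΔx → Δx = (0² − 150²)/(2·-9.81) = 1150 m
Maximum height = 375 + 1150 = 1520 m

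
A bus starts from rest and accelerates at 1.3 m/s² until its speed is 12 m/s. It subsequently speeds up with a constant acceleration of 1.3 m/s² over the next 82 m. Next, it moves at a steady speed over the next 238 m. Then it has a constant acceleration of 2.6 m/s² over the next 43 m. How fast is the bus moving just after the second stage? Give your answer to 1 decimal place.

Phase 1 (accelerating): v₀ = 0 m/s, a = 1.3 m/s².
v = v₀ + at → t = (12 − 0) / 1.3 = 9.23 s
v² = v₀² + 2aΔx → Δx = (12² − 0²)/(2·1.3) = 55.4 m

Phase 2 (accelerating): v₀ = 12.0 m/s, a = 1.3 m/s².
v² = v₀² + 2aΔx = 12.0² + 2·1.3·82 = 357 → v = 18.9 m/s
t = (v − v₀)/a = (18.9 − 12.0)/1.3 = 5.31 s
Speed at end of phase 2 = 18.9 m/s

18.9 m/s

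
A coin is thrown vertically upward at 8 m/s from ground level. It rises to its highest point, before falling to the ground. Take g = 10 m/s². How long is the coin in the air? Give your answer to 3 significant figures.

Phase 1 (rising): v₀ = 8.00 m/s, a = -10 m/s².
v = v₀ + at → t = (0 − 8.00) / -10 = 0.800 s
v² = v₀² + 2aΔx → Δx = (0² − 8.00²)/(2·-10) = 3.20 m

Phase 2 (falling): v₀ = 0 m/s, a = -10 m/s².
Falls 3.20 m from rest: t = √(2·3.20/10) = 0.800 s; v = g·t = 8.00 m/s.
Total time = 0.800 + 0.800 = 1.60 s

1.60 s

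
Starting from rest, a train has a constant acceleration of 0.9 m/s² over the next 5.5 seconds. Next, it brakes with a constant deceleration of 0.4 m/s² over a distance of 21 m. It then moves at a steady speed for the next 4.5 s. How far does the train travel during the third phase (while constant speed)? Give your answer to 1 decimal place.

Phase 1 (accelerating): v₀ = 0 m/s, a = 0.9 m/s².
v = v₀ + at = 0 + (0.9)(5.5) = 4.95 m/s
Δx = v₀t + ½at² = 0·5.5 + 0.5·0.9·5.5² = 13.6 m

Phase 2 (decelerating): v₀ = 4.95 m/s, a = -0.4 m/s².
v² = v₀² + 2aΔx = 4.95² + 2·-0.4·21 = 7.70 → v = 2.78 m/s
t = (v − v₀)/a = (2.78 − 4.95)/-0.4 = 5.44 s

Phase 3 (constant speed): v₀ = 2.78 m/s, a = 0 m/s².
v = v₀ + at = 2.78 + (0)(4.5) = 2.78 m/s
Δx = v₀t + ½at² = 2.78·4.5 + 0.5·0·4.5² = 12.5 m
Distance in phase 3 = 12.5 m

12.5 m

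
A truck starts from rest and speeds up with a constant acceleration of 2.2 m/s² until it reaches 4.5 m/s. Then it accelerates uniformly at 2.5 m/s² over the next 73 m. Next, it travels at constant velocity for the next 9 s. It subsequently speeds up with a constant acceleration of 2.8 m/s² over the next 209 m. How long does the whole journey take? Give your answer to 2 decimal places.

Phase 1 (accelerating): v₀ = 0 m/s, a = 2.2 m/s².
v = v₀ + at → t = (4.5 − 0) / 2.2 = 2.05 s
v² = v₀² + 2aΔx → Δx = (4.5² − 0²)/(2·2.2) = 4.60 m

Phase 2 (accelerating): v₀ = 4.50 m/s, a = 2.5 m/s².
v² = v₀² + 2aΔx = 4.50² + 2·2.5·73 = 385 → v = 19.6 m/s
t = (v − v₀)/a = (19.6 − 4.50)/2.5 = 6.05 s

Phase 3 (constant speed): v₀ = 19.6 m/s, a = 0 m/s².
v = v₀ + at = 19.6 + (0)(9) = 19.6 m/s
Δx = v₀t + ½at² = 19.6·9 + 0.5·0·9² = 177 m

Phase 4 (accelerating): v₀ = 19.6 m/s, a = 2.8 m/s².
v² = v₀² + 2aΔx = 19.6² + 2·2.8·209 = 1560 → v = 39.4 m/s
t = (v − v₀)/a = (39.4 − 19.6)/2.8 = 7.08 s
Total time = 2.05 + 6.05 + 9.00 + 7.08 = 24.2 s

24.17 s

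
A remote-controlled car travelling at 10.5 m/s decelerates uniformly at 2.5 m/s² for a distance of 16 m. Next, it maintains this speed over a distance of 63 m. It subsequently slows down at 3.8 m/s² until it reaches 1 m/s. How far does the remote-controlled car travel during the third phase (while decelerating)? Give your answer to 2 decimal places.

Phase 1 (decelerating): v₀ = 10.5 m/s, a = -2.5 m/s².
v² = v₀² + 2aΔx = 10.5² + 2·-2.5·16 = 30.2 → v = 5.50 m/s
t = (v − v₀)/a = (5.50 − 10.5)/-2.5 = 2.00 s

Phase 2 (constant speed): v₀ = 5.50 m/s, a = 0 m/s².
Constant speed: t = d/v = 63/5.50 = 11.5 s

Phase 3 (decelerating): v₀ = 5.50 m/s, a = -3.8 m/s².
v = v₀ + at → t = (1 − 5.50) / -3.8 = 1.18 s
v² = v₀² + 2aΔx → Δx = (1² − 5.50²)/(2·-3.8) = 3.85 m
Distance in phase 3 = 3.85 m

3.85 m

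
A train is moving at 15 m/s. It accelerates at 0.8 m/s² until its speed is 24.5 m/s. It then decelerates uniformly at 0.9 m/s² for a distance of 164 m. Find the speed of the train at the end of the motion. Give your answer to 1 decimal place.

17.5 m/s

Phase 1 (accelerating): v₀ = 15.0 m/s, a = 0.8 m/s².
v = v₀ + at → t = (24.5 − 15.0) / 0.8 = 11.9 s
v² = v₀² + 2aΔx → Δx = (24.5² − 15.0²)/(2·0.8) = 235 m

Phase 2 (decelerating): v₀ = 24.5 m/s, a = -0.9 m/s².
v² = v₀² + 2aΔx = 24.5² + 2·-0.9·164 = 305 → v = 17.5 m/s
t = (v − v₀)/a = (17.5 − 24.5)/-0.9 = 7.82 s
Final speed = 17.5 m/s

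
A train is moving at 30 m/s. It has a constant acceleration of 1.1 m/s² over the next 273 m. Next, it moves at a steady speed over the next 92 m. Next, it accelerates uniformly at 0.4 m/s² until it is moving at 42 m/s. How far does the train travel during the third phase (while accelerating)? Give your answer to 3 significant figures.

Phase 1 (accelerating): v₀ = 30.0 m/s, a = 1.1 m/s².
v² = v₀² + 2aΔx = 30.0² + 2·1.1·273 = 1500 → v = 38.7 m/s
t = (v − v₀)/a = (38.7 − 30.0)/1.1 = 7.94 s

Phase 2 (constant speed): v₀ = 38.7 m/s, a = 0 m/s².
Constant speed: t = d/v = 92/38.7 = 2.37 s

Phase 3 (accelerating): v₀ = 38.7 m/s, a = 0.4 m/s².
v = v₀ + at → t = (42 − 38.7) / 0.4 = 8.16 s
v² = v₀² + 2aΔx → Δx = (42² − 38.7²)/(2·0.4) = 329 m
Distance in phase 3 = 329 m

329 m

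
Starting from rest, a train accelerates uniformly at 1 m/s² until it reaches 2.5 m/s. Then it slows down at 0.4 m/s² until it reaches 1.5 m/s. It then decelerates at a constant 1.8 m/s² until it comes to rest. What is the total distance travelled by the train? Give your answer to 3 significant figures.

Phase 1 (accelerating): v₀ = 0 m/s, a = 1 m/s².
v = v₀ + at → t = (2.5 − 0) / 1 = 2.50 s
v² = v₀² + 2aΔx → Δx = (2.5² − 0²)/(2·1) = 3.12 m

Phase 2 (decelerating): v₀ = 2.50 m/s, a = -0.4 m/s².
v = v₀ + at → t = (1.5 − 2.50) / -0.4 = 2.50 s
v² = v₀² + 2aΔx → Δx = (1.5² − 2.50²)/(2·-0.4) = 5.00 m

Phase 3 (decelerating): v₀ = 1.50 m/s, a = -1.8 m/s².
v = v₀ + at → t = (0 − 1.50) / -1.8 = 0.833 s
v² = v₀² + 2aΔx → Δx = (0² − 1.50²)/(2·-1.8) = 0.625 m
Total distance = 3.12 + 5.00 + 0.625 = 8.75 m

8.75 m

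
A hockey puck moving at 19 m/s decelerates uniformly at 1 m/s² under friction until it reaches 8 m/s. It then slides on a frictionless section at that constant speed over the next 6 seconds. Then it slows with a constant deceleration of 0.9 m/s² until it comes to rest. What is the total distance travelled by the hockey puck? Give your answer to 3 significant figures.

232 m

Phase 1 (decelerating): v₀ = 19.0 m/s, a = -1 m/s².
v = v₀ + at → t = (8 − 19.0) / -1 = 11.0 s
v² = v₀² + 2aΔx → Δx = (8² − 19.0²)/(2·-1) = 148 m

Phase 2 (constant speed): v₀ = 8.00 m/s, a = 0 m/s².
v = v₀ + at = 8.00 + (0)(6) = 8.00 m/s
Δx = v₀t + ½at² = 8.00·6 + 0.5·0·6² = 48.0 m

Phase 3 (decelerating): v₀ = 8.00 m/s, a = -0.9 m/s².
v = v₀ + at → t = (0 − 8.00) / -0.9 = 8.89 s
v² = v₀² + 2aΔx → Δx = (0² − 8.00²)/(2·-0.9) = 35.6 m
Total distance = 148 + 48.0 + 35.6 = 232 m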